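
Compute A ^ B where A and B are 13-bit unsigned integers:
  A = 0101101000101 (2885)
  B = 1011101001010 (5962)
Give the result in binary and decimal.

Apply ^ to each column (1 where bits differ):
  0101101000101
^ 1011101001010
---------------
  1110000001111

Answer: 1110000001111 (7183)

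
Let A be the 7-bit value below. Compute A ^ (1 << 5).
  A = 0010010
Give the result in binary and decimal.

Mask = 1 << 5 = 0100000
Bit 5 of A is 0; XOR with the mask flips it to 1.
  0010010
^ 0100000
---------
  0110010

Answer: 0110010 (50)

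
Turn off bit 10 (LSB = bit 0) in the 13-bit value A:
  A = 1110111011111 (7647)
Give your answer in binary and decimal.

Mask = ~(1 << 10) = 1101111111111
Bit 10 of A is 1, so AND-ing with the mask clears it to 0.
  1110111011111
& 1101111111111
---------------
  1100111011111

Answer: 1100111011111 (6623)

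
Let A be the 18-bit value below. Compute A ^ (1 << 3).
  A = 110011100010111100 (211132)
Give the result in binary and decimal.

Mask = 1 << 3 = 000000000000001000
Bit 3 of A is 1; XOR with the mask flips it to 0.
  110011100010111100
^ 000000000000001000
--------------------
  110011100010110100

Answer: 110011100010110100 (211124)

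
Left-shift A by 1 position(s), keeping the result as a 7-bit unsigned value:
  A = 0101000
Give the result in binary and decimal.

Shift left by 1: drop the top 1 bit(s), append 1 zero(s) on the right.
  0101000  ->  discard [0], keep [101000], append 0
= 1010000

Answer: 1010000 (80)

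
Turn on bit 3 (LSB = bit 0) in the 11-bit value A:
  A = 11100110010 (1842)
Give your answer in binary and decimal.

Mask = 1 << 3 = 00000001000
Bit 3 of A is 0, so OR-ing with the mask flips it to 1.
  11100110010
| 00000001000
-------------
  11100111010

Answer: 11100111010 (1850)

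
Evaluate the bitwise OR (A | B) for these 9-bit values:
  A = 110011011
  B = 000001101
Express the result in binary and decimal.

Apply | to each column (1 where either bit is 1):
  110011011
| 000001101
-----------
  110011111

Answer: 110011111 (415)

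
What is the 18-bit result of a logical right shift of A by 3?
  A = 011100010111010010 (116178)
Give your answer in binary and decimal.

Logical shift right by 3: drop the bottom 3 bit(s), prepend 3 zero(s) on the left.
  011100010111010010  ->  keep [011100010111010], discard [010], prepend 000
= 000011100010111010

Answer: 000011100010111010 (14522)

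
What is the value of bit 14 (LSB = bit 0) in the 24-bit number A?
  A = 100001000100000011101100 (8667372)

Bit 14 is the 15th from the right.
  100001000100000011101100
           ^
That bit is 1.

Answer: 1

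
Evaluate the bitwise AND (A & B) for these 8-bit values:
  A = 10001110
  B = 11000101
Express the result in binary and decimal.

Apply & to each column (1 only where both bits are 1):
  10001110
& 11000101
----------
  10000100

Answer: 10000100 (132)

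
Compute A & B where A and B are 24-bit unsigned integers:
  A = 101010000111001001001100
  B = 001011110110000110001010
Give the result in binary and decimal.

Apply & to each column (1 only where both bits are 1):
  101010000111001001001100
& 001011110110000110001010
--------------------------
  001010000110000000001000

Answer: 001010000110000000001000 (2646024)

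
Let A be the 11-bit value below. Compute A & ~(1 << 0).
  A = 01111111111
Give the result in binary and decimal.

Mask = ~(1 << 0) = 11111111110
Bit 0 of A is 1, so AND-ing with the mask clears it to 0.
  01111111111
& 11111111110
-------------
  01111111110

Answer: 01111111110 (1022)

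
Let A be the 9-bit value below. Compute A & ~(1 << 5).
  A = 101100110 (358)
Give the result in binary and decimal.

Mask = ~(1 << 5) = 111011111
Bit 5 of A is 1, so AND-ing with the mask clears it to 0.
  101100110
& 111011111
-----------
  101000110

Answer: 101000110 (326)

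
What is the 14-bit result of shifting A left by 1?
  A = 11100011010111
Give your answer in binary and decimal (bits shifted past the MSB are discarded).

Shift left by 1: drop the top 1 bit(s), append 1 zero(s) on the right.
  11100011010111  ->  discard [1], keep [1100011010111], append 0
= 11000110101110

Answer: 11000110101110 (12718)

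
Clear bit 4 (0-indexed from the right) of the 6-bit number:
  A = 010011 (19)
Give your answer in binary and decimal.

Mask = ~(1 << 4) = 101111
Bit 4 of A is 1, so AND-ing with the mask clears it to 0.
  010011
& 101111
--------
  000011

Answer: 000011 (3)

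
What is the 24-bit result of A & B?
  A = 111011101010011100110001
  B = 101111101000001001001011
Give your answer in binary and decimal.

Apply & to each column (1 only where both bits are 1):
  111011101010011100110001
& 101111101000001001001011
--------------------------
  101011101000001000000001

Answer: 101011101000001000000001 (11436545)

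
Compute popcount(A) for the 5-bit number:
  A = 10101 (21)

10101
1-bits at positions (from bit 0 = LSB): 0, 2, 4
Count = 3

Answer: 3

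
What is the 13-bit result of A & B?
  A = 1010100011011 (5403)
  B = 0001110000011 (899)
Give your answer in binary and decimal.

Apply & to each column (1 only where both bits are 1):
  1010100011011
& 0001110000011
---------------
  0000100000011

Answer: 0000100000011 (259)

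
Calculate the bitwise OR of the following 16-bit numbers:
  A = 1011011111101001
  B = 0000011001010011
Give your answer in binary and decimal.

Apply | to each column (1 where either bit is 1):
  1011011111101001
| 0000011001010011
------------------
  1011011111111011

Answer: 1011011111111011 (47099)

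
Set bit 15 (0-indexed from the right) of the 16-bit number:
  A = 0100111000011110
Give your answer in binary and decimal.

Mask = 1 << 15 = 1000000000000000
Bit 15 of A is 0, so OR-ing with the mask flips it to 1.
  0100111000011110
| 1000000000000000
------------------
  1100111000011110

Answer: 1100111000011110 (52766)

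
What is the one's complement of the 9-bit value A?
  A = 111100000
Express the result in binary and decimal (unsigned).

Flip each bit (0->1, 1->0):
  111100000
  000011111

Answer: 000011111 (31)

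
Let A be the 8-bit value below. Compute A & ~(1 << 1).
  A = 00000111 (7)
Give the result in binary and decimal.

Mask = ~(1 << 1) = 11111101
Bit 1 of A is 1, so AND-ing with the mask clears it to 0.
  00000111
& 11111101
----------
  00000101

Answer: 00000101 (5)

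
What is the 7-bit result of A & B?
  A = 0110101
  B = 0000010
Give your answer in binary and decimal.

Apply & to each column (1 only where both bits are 1):
  0110101
& 0000010
---------
  0000000

Answer: 0000000 (0)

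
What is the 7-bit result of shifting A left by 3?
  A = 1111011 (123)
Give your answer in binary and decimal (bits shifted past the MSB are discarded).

Shift left by 3: drop the top 3 bit(s), append 3 zero(s) on the right.
  1111011  ->  discard [111], keep [1011], append 000
= 1011000

Answer: 1011000 (88)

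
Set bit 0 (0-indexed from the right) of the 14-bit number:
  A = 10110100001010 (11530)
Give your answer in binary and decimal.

Mask = 1 << 0 = 00000000000001
Bit 0 of A is 0, so OR-ing with the mask flips it to 1.
  10110100001010
| 00000000000001
----------------
  10110100001011

Answer: 10110100001011 (11531)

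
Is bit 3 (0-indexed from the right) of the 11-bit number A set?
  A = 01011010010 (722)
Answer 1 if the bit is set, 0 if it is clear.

Bit 3 is the 4th from the right.
  01011010010
         ^
That bit is 0.

Answer: 0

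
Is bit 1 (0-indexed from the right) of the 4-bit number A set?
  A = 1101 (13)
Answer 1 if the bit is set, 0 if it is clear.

Bit 1 is the 2nd from the right.
  1101
    ^
That bit is 0.

Answer: 0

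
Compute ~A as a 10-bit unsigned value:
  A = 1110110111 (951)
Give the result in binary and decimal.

Flip each bit (0->1, 1->0):
  1110110111
  0001001000

Answer: 0001001000 (72)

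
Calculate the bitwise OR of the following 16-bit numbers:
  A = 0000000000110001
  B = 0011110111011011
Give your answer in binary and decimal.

Apply | to each column (1 where either bit is 1):
  0000000000110001
| 0011110111011011
------------------
  0011110111111011

Answer: 0011110111111011 (15867)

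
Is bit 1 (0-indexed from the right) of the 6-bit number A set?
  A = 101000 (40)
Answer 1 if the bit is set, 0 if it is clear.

Bit 1 is the 2nd from the right.
  101000
      ^
That bit is 0.

Answer: 0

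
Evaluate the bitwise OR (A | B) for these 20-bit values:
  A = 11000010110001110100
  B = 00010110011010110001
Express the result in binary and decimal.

Apply | to each column (1 where either bit is 1):
  11000010110001110100
| 00010110011010110001
----------------------
  11010110111011110101

Answer: 11010110111011110101 (880373)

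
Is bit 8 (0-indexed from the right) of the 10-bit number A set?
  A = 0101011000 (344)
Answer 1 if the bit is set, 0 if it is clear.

Bit 8 is the 9th from the right.
  0101011000
   ^
That bit is 1.

Answer: 1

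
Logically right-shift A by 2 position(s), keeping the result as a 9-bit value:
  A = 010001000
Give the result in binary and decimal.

Logical shift right by 2: drop the bottom 2 bit(s), prepend 2 zero(s) on the left.
  010001000  ->  keep [0100010], discard [00], prepend 00
= 000100010

Answer: 000100010 (34)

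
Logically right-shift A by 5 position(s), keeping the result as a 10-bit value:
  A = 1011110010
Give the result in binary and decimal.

Logical shift right by 5: drop the bottom 5 bit(s), prepend 5 zero(s) on the left.
  1011110010  ->  keep [10111], discard [10010], prepend 00000
= 0000010111

Answer: 0000010111 (23)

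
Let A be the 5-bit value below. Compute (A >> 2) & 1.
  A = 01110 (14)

Bit 2 is the 3rd from the right.
  01110
    ^
That bit is 1.

Answer: 1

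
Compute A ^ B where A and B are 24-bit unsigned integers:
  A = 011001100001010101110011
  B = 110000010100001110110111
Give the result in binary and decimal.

Apply ^ to each column (1 where bits differ):
  011001100001010101110011
^ 110000010100001110110111
--------------------------
  101001110101011011000100

Answer: 101001110101011011000100 (10966724)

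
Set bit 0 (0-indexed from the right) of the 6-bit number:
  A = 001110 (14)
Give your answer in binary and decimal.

Mask = 1 << 0 = 000001
Bit 0 of A is 0, so OR-ing with the mask flips it to 1.
  001110
| 000001
--------
  001111

Answer: 001111 (15)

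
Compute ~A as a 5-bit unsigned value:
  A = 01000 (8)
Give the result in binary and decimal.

Flip each bit (0->1, 1->0):
  01000
  10111

Answer: 10111 (23)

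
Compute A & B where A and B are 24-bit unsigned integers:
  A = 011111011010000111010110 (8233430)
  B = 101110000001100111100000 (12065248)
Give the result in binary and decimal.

Apply & to each column (1 only where both bits are 1):
  011111011010000111010110
& 101110000001100111100000
--------------------------
  001110000000000111000000

Answer: 001110000000000111000000 (3670464)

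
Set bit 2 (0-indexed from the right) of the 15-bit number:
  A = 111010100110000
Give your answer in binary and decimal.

Mask = 1 << 2 = 000000000000100
Bit 2 of A is 0, so OR-ing with the mask flips it to 1.
  111010100110000
| 000000000000100
-----------------
  111010100110100

Answer: 111010100110100 (30004)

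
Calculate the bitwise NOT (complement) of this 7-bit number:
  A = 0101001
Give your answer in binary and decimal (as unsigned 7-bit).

Flip each bit (0->1, 1->0):
  0101001
  1010110

Answer: 1010110 (86)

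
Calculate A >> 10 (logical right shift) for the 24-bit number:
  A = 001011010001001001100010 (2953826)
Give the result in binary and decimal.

Logical shift right by 10: drop the bottom 10 bit(s), prepend 10 zero(s) on the left.
  001011010001001001100010  ->  keep [00101101000100], discard [1001100010], prepend 0000000000
= 000000000000101101000100

Answer: 000000000000101101000100 (2884)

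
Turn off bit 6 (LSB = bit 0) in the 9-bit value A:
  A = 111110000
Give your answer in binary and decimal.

Mask = ~(1 << 6) = 110111111
Bit 6 of A is 1, so AND-ing with the mask clears it to 0.
  111110000
& 110111111
-----------
  110110000

Answer: 110110000 (432)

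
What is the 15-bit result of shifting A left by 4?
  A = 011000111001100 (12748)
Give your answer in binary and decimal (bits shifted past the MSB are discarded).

Shift left by 4: drop the top 4 bit(s), append 4 zero(s) on the right.
  011000111001100  ->  discard [0110], keep [00111001100], append 0000
= 001110011000000

Answer: 001110011000000 (7360)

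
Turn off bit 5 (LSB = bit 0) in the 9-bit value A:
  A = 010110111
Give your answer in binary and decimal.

Mask = ~(1 << 5) = 111011111
Bit 5 of A is 1, so AND-ing with the mask clears it to 0.
  010110111
& 111011111
-----------
  010010111

Answer: 010010111 (151)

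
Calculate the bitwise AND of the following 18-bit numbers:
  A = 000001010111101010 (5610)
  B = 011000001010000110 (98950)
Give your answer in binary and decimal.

Apply & to each column (1 only where both bits are 1):
  000001010111101010
& 011000001010000110
--------------------
  000000000010000010

Answer: 000000000010000010 (130)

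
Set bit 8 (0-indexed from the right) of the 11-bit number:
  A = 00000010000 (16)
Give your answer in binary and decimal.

Mask = 1 << 8 = 00100000000
Bit 8 of A is 0, so OR-ing with the mask flips it to 1.
  00000010000
| 00100000000
-------------
  00100010000

Answer: 00100010000 (272)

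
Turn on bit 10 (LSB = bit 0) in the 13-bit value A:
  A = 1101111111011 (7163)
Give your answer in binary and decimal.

Mask = 1 << 10 = 0010000000000
Bit 10 of A is 0, so OR-ing with the mask flips it to 1.
  1101111111011
| 0010000000000
---------------
  1111111111011

Answer: 1111111111011 (8187)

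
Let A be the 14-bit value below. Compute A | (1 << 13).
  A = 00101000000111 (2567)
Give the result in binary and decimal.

Mask = 1 << 13 = 10000000000000
Bit 13 of A is 0, so OR-ing with the mask flips it to 1.
  00101000000111
| 10000000000000
----------------
  10101000000111

Answer: 10101000000111 (10759)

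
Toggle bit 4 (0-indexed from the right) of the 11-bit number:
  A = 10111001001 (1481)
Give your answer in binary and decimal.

Mask = 1 << 4 = 00000010000
Bit 4 of A is 0; XOR with the mask flips it to 1.
  10111001001
^ 00000010000
-------------
  10111011001

Answer: 10111011001 (1497)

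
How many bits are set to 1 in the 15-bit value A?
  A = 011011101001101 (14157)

011011101001101
1-bits at positions (from bit 0 = LSB): 0, 2, 3, 6, 8, 9, 10, 12, 13
Count = 9

Answer: 9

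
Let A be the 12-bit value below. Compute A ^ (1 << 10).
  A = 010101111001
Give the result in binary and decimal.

Mask = 1 << 10 = 010000000000
Bit 10 of A is 1; XOR with the mask flips it to 0.
  010101111001
^ 010000000000
--------------
  000101111001

Answer: 000101111001 (377)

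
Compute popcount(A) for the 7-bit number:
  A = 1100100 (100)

1100100
1-bits at positions (from bit 0 = LSB): 2, 5, 6
Count = 3

Answer: 3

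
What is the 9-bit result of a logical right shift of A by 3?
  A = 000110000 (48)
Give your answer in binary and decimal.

Logical shift right by 3: drop the bottom 3 bit(s), prepend 3 zero(s) on the left.
  000110000  ->  keep [000110], discard [000], prepend 000
= 000000110

Answer: 000000110 (6)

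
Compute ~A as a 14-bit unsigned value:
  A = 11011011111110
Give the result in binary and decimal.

Flip each bit (0->1, 1->0):
  11011011111110
  00100100000001

Answer: 00100100000001 (2305)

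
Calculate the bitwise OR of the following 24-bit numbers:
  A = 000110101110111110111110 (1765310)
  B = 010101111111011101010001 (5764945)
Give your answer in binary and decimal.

Apply | to each column (1 where either bit is 1):
  000110101110111110111110
| 010101111111011101010001
--------------------------
  010111111111111111111111

Answer: 010111111111111111111111 (6291455)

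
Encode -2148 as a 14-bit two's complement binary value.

1. Binary of +2148:  00100001100100
2. Invert bits:     11011110011011
3. Add 1:           11011110011100

Answer: 11011110011100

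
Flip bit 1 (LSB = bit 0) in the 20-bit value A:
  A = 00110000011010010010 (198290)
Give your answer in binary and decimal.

Mask = 1 << 1 = 00000000000000000010
Bit 1 of A is 1; XOR with the mask flips it to 0.
  00110000011010010010
^ 00000000000000000010
----------------------
  00110000011010010000

Answer: 00110000011010010000 (198288)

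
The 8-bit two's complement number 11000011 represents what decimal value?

MSB is 1, so the value is negative. Find the magnitude:
1. Invert bits:  00111100
2. Add 1:        00111101  = 61
3. Apply sign:   -61

Answer: -61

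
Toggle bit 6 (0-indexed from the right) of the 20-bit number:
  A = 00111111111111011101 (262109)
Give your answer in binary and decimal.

Mask = 1 << 6 = 00000000000001000000
Bit 6 of A is 1; XOR with the mask flips it to 0.
  00111111111111011101
^ 00000000000001000000
----------------------
  00111111111110011101

Answer: 00111111111110011101 (262045)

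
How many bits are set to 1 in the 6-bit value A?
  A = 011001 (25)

011001
1-bits at positions (from bit 0 = LSB): 0, 3, 4
Count = 3

Answer: 3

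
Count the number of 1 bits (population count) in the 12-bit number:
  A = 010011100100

010011100100
1-bits at positions (from bit 0 = LSB): 2, 5, 6, 7, 10
Count = 5

Answer: 5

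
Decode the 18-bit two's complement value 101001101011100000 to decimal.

MSB is 1, so the value is negative. Find the magnitude:
1. Invert bits:  010110010100011111
2. Add 1:        010110010100100000  = 91424
3. Apply sign:   -91424

Answer: -91424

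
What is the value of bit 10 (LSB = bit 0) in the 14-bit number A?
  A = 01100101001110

Bit 10 is the 11th from the right.
  01100101001110
     ^
That bit is 0.

Answer: 0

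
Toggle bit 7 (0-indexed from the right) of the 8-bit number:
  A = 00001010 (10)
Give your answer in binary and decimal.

Mask = 1 << 7 = 10000000
Bit 7 of A is 0; XOR with the mask flips it to 1.
  00001010
^ 10000000
----------
  10001010

Answer: 10001010 (138)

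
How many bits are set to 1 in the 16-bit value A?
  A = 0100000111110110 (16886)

0100000111110110
1-bits at positions (from bit 0 = LSB): 1, 2, 4, 5, 6, 7, 8, 14
Count = 8

Answer: 8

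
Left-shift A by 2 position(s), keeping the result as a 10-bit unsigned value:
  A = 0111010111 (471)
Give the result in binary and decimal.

Shift left by 2: drop the top 2 bit(s), append 2 zero(s) on the right.
  0111010111  ->  discard [01], keep [11010111], append 00
= 1101011100

Answer: 1101011100 (860)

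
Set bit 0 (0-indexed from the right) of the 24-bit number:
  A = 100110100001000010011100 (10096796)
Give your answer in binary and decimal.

Mask = 1 << 0 = 000000000000000000000001
Bit 0 of A is 0, so OR-ing with the mask flips it to 1.
  100110100001000010011100
| 000000000000000000000001
--------------------------
  100110100001000010011101

Answer: 100110100001000010011101 (10096797)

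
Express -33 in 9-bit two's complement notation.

1. Binary of +33:  000100001
2. Invert bits:     111011110
3. Add 1:           111011111

Answer: 111011111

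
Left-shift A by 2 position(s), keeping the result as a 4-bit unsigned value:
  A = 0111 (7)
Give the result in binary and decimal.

Shift left by 2: drop the top 2 bit(s), append 2 zero(s) on the right.
  0111  ->  discard [01], keep [11], append 00
= 1100

Answer: 1100 (12)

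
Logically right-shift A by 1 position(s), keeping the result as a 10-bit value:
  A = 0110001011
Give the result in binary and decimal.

Logical shift right by 1: drop the bottom 1 bit(s), prepend 1 zero(s) on the left.
  0110001011  ->  keep [011000101], discard [1], prepend 0
= 0011000101

Answer: 0011000101 (197)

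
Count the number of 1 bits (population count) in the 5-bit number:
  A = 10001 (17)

10001
1-bits at positions (from bit 0 = LSB): 0, 4
Count = 2

Answer: 2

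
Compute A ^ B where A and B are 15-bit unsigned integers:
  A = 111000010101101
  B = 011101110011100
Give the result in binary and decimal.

Apply ^ to each column (1 where bits differ):
  111000010101101
^ 011101110011100
-----------------
  100101100110001

Answer: 100101100110001 (19249)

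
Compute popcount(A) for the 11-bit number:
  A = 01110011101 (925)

01110011101
1-bits at positions (from bit 0 = LSB): 0, 2, 3, 4, 7, 8, 9
Count = 7

Answer: 7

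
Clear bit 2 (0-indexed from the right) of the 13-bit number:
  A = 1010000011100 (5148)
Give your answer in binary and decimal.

Mask = ~(1 << 2) = 1111111111011
Bit 2 of A is 1, so AND-ing with the mask clears it to 0.
  1010000011100
& 1111111111011
---------------
  1010000011000

Answer: 1010000011000 (5144)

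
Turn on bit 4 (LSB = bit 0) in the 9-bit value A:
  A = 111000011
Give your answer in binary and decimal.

Mask = 1 << 4 = 000010000
Bit 4 of A is 0, so OR-ing with the mask flips it to 1.
  111000011
| 000010000
-----------
  111010011

Answer: 111010011 (467)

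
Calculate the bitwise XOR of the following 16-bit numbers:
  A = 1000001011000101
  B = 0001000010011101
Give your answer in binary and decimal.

Apply ^ to each column (1 where bits differ):
  1000001011000101
^ 0001000010011101
------------------
  1001001001011000

Answer: 1001001001011000 (37464)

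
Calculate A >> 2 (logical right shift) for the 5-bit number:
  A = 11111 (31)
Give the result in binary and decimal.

Logical shift right by 2: drop the bottom 2 bit(s), prepend 2 zero(s) on the left.
  11111  ->  keep [111], discard [11], prepend 00
= 00111

Answer: 00111 (7)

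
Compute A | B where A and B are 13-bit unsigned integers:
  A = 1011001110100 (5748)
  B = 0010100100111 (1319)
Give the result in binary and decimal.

Apply | to each column (1 where either bit is 1):
  1011001110100
| 0010100100111
---------------
  1011101110111

Answer: 1011101110111 (6007)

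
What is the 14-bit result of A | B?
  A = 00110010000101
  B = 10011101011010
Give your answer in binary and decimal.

Apply | to each column (1 where either bit is 1):
  00110010000101
| 10011101011010
----------------
  10111111011111

Answer: 10111111011111 (12255)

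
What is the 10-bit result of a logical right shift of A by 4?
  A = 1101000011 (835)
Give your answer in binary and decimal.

Logical shift right by 4: drop the bottom 4 bit(s), prepend 4 zero(s) on the left.
  1101000011  ->  keep [110100], discard [0011], prepend 0000
= 0000110100

Answer: 0000110100 (52)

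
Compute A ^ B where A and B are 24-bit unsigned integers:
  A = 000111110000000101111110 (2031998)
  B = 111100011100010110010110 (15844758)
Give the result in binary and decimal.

Apply ^ to each column (1 where bits differ):
  000111110000000101111110
^ 111100011100010110010110
--------------------------
  111011101100010011101000

Answer: 111011101100010011101000 (15647976)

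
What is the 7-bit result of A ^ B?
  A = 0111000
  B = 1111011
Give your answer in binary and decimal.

Apply ^ to each column (1 where bits differ):
  0111000
^ 1111011
---------
  1000011

Answer: 1000011 (67)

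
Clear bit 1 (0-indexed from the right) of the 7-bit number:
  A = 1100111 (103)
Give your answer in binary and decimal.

Mask = ~(1 << 1) = 1111101
Bit 1 of A is 1, so AND-ing with the mask clears it to 0.
  1100111
& 1111101
---------
  1100101

Answer: 1100101 (101)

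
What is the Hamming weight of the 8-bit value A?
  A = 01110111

01110111
1-bits at positions (from bit 0 = LSB): 0, 1, 2, 4, 5, 6
Count = 6

Answer: 6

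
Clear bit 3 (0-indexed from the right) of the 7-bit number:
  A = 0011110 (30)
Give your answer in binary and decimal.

Mask = ~(1 << 3) = 1110111
Bit 3 of A is 1, so AND-ing with the mask clears it to 0.
  0011110
& 1110111
---------
  0010110

Answer: 0010110 (22)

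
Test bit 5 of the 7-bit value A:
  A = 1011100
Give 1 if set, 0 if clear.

Bit 5 is the 6th from the right.
  1011100
   ^
That bit is 0.

Answer: 0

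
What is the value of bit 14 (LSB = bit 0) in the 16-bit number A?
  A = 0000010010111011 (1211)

Bit 14 is the 15th from the right.
  0000010010111011
   ^
That bit is 0.

Answer: 0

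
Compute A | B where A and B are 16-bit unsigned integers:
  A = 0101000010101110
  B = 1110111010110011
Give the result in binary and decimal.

Apply | to each column (1 where either bit is 1):
  0101000010101110
| 1110111010110011
------------------
  1111111010111111

Answer: 1111111010111111 (65215)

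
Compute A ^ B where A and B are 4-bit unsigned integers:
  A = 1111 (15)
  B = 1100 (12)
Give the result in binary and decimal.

Apply ^ to each column (1 where bits differ):
  1111
^ 1100
------
  0011

Answer: 0011 (3)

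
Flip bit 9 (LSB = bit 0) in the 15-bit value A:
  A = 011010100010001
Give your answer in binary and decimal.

Mask = 1 << 9 = 000001000000000
Bit 9 of A is 0; XOR with the mask flips it to 1.
  011010100010001
^ 000001000000000
-----------------
  011011100010001

Answer: 011011100010001 (14097)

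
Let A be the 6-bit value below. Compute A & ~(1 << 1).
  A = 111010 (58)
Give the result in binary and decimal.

Mask = ~(1 << 1) = 111101
Bit 1 of A is 1, so AND-ing with the mask clears it to 0.
  111010
& 111101
--------
  111000

Answer: 111000 (56)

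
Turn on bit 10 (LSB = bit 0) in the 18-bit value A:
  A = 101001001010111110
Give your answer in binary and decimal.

Mask = 1 << 10 = 000000010000000000
Bit 10 of A is 0, so OR-ing with the mask flips it to 1.
  101001001010111110
| 000000010000000000
--------------------
  101001011010111110

Answer: 101001011010111110 (169662)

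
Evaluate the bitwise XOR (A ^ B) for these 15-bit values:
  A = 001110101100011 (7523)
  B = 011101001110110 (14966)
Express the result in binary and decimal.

Apply ^ to each column (1 where bits differ):
  001110101100011
^ 011101001110110
-----------------
  010011100010101

Answer: 010011100010101 (10005)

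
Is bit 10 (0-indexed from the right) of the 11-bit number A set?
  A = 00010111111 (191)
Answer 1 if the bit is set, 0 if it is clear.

Bit 10 is the 11th from the right.
  00010111111
  ^
That bit is 0.

Answer: 0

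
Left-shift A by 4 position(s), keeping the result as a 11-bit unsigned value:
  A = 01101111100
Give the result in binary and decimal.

Shift left by 4: drop the top 4 bit(s), append 4 zero(s) on the right.
  01101111100  ->  discard [0110], keep [1111100], append 0000
= 11111000000

Answer: 11111000000 (1984)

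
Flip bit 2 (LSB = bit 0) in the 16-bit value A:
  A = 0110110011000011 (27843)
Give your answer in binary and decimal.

Mask = 1 << 2 = 0000000000000100
Bit 2 of A is 0; XOR with the mask flips it to 1.
  0110110011000011
^ 0000000000000100
------------------
  0110110011000111

Answer: 0110110011000111 (27847)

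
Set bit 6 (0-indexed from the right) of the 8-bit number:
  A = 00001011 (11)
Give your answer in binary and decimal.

Mask = 1 << 6 = 01000000
Bit 6 of A is 0, so OR-ing with the mask flips it to 1.
  00001011
| 01000000
----------
  01001011

Answer: 01001011 (75)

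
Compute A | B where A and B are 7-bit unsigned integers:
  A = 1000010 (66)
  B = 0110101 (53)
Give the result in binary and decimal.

Apply | to each column (1 where either bit is 1):
  1000010
| 0110101
---------
  1110111

Answer: 1110111 (119)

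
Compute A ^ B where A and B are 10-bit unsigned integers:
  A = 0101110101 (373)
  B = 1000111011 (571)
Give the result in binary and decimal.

Apply ^ to each column (1 where bits differ):
  0101110101
^ 1000111011
------------
  1101001110

Answer: 1101001110 (846)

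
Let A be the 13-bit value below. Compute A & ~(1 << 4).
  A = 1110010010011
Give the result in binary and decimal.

Mask = ~(1 << 4) = 1111111101111
Bit 4 of A is 1, so AND-ing with the mask clears it to 0.
  1110010010011
& 1111111101111
---------------
  1110010000011

Answer: 1110010000011 (7299)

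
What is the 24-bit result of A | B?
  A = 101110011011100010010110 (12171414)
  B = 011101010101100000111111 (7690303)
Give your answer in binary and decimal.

Apply | to each column (1 where either bit is 1):
  101110011011100010010110
| 011101010101100000111111
--------------------------
  111111011111100010111111

Answer: 111111011111100010111111 (16644287)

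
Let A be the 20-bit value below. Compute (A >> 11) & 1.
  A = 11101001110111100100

Bit 11 is the 12th from the right.
  11101001110111100100
          ^
That bit is 1.

Answer: 1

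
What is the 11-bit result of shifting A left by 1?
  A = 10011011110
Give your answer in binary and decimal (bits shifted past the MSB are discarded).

Shift left by 1: drop the top 1 bit(s), append 1 zero(s) on the right.
  10011011110  ->  discard [1], keep [0011011110], append 0
= 00110111100

Answer: 00110111100 (444)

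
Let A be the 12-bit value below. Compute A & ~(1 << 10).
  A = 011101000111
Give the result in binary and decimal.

Mask = ~(1 << 10) = 101111111111
Bit 10 of A is 1, so AND-ing with the mask clears it to 0.
  011101000111
& 101111111111
--------------
  001101000111

Answer: 001101000111 (839)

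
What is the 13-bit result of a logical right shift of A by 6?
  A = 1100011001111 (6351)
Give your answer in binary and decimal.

Logical shift right by 6: drop the bottom 6 bit(s), prepend 6 zero(s) on the left.
  1100011001111  ->  keep [1100011], discard [001111], prepend 000000
= 0000001100011

Answer: 0000001100011 (99)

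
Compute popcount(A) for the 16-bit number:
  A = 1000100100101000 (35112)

1000100100101000
1-bits at positions (from bit 0 = LSB): 3, 5, 8, 11, 15
Count = 5

Answer: 5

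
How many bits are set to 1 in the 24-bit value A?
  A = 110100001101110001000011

110100001101110001000011
1-bits at positions (from bit 0 = LSB): 0, 1, 6, 10, 11, 12, 14, 15, 20, 22, 23
Count = 11

Answer: 11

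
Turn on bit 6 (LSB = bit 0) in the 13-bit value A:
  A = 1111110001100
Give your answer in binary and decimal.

Mask = 1 << 6 = 0000001000000
Bit 6 of A is 0, so OR-ing with the mask flips it to 1.
  1111110001100
| 0000001000000
---------------
  1111111001100

Answer: 1111111001100 (8140)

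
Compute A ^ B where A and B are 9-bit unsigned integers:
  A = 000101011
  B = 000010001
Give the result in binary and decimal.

Apply ^ to each column (1 where bits differ):
  000101011
^ 000010001
-----------
  000111010

Answer: 000111010 (58)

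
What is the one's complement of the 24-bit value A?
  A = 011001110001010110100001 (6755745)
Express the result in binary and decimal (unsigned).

Flip each bit (0->1, 1->0):
  011001110001010110100001
  100110001110101001011110

Answer: 100110001110101001011110 (10021470)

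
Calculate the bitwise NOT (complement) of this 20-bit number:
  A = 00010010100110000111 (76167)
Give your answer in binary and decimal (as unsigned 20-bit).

Flip each bit (0->1, 1->0):
  00010010100110000111
  11101101011001111000

Answer: 11101101011001111000 (972408)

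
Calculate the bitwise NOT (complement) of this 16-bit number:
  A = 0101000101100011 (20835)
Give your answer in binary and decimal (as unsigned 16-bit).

Flip each bit (0->1, 1->0):
  0101000101100011
  1010111010011100

Answer: 1010111010011100 (44700)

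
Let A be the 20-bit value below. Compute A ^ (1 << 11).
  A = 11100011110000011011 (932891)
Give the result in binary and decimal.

Mask = 1 << 11 = 00000000100000000000
Bit 11 of A is 1; XOR with the mask flips it to 0.
  11100011110000011011
^ 00000000100000000000
----------------------
  11100011010000011011

Answer: 11100011010000011011 (930843)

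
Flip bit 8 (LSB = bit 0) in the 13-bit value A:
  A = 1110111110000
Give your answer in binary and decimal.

Mask = 1 << 8 = 0000100000000
Bit 8 of A is 1; XOR with the mask flips it to 0.
  1110111110000
^ 0000100000000
---------------
  1110011110000

Answer: 1110011110000 (7408)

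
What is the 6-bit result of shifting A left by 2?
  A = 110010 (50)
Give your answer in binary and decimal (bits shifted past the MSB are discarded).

Shift left by 2: drop the top 2 bit(s), append 2 zero(s) on the right.
  110010  ->  discard [11], keep [0010], append 00
= 001000

Answer: 001000 (8)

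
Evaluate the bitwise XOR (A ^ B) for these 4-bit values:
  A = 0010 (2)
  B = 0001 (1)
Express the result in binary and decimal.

Apply ^ to each column (1 where bits differ):
  0010
^ 0001
------
  0011

Answer: 0011 (3)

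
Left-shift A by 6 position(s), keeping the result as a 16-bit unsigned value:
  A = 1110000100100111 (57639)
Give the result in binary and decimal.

Shift left by 6: drop the top 6 bit(s), append 6 zero(s) on the right.
  1110000100100111  ->  discard [111000], keep [0100100111], append 000000
= 0100100111000000

Answer: 0100100111000000 (18880)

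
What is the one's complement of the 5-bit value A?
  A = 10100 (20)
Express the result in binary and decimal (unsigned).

Flip each bit (0->1, 1->0):
  10100
  01011

Answer: 01011 (11)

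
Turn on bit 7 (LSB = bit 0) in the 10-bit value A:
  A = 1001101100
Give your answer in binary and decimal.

Mask = 1 << 7 = 0010000000
Bit 7 of A is 0, so OR-ing with the mask flips it to 1.
  1001101100
| 0010000000
------------
  1011101100

Answer: 1011101100 (748)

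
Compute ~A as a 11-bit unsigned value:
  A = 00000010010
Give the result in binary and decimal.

Flip each bit (0->1, 1->0):
  00000010010
  11111101101

Answer: 11111101101 (2029)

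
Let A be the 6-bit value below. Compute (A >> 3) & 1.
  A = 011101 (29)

Bit 3 is the 4th from the right.
  011101
    ^
That bit is 1.

Answer: 1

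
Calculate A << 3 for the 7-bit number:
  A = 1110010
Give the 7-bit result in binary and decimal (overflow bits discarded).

Shift left by 3: drop the top 3 bit(s), append 3 zero(s) on the right.
  1110010  ->  discard [111], keep [0010], append 000
= 0010000

Answer: 0010000 (16)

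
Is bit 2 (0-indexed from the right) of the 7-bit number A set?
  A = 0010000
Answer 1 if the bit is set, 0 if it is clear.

Bit 2 is the 3rd from the right.
  0010000
      ^
That bit is 0.

Answer: 0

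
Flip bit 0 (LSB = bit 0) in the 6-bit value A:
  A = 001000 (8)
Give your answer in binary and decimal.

Mask = 1 << 0 = 000001
Bit 0 of A is 0; XOR with the mask flips it to 1.
  001000
^ 000001
--------
  001001

Answer: 001001 (9)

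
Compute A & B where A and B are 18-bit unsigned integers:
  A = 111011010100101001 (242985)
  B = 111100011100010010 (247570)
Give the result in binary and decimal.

Apply & to each column (1 only where both bits are 1):
  111011010100101001
& 111100011100010010
--------------------
  111000010100000000

Answer: 111000010100000000 (230656)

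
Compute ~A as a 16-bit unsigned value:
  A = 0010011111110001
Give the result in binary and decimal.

Flip each bit (0->1, 1->0):
  0010011111110001
  1101100000001110

Answer: 1101100000001110 (55310)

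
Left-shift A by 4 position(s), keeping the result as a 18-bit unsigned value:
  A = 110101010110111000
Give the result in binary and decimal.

Shift left by 4: drop the top 4 bit(s), append 4 zero(s) on the right.
  110101010110111000  ->  discard [1101], keep [01010110111000], append 0000
= 010101101110000000

Answer: 010101101110000000 (88960)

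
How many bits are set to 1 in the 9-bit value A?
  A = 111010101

111010101
1-bits at positions (from bit 0 = LSB): 0, 2, 4, 6, 7, 8
Count = 6

Answer: 6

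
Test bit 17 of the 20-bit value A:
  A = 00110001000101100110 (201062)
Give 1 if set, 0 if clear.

Bit 17 is the 18th from the right.
  00110001000101100110
    ^
That bit is 1.

Answer: 1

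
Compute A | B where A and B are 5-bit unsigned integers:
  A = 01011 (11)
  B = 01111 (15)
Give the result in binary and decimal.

Apply | to each column (1 where either bit is 1):
  01011
| 01111
-------
  01111

Answer: 01111 (15)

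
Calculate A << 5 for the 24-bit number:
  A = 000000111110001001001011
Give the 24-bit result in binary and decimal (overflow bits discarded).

Shift left by 5: drop the top 5 bit(s), append 5 zero(s) on the right.
  000000111110001001001011  ->  discard [00000], keep [0111110001001001011], append 00000
= 011111000100100101100000

Answer: 011111000100100101100000 (8145248)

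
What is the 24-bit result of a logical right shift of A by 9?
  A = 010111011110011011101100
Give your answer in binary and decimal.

Logical shift right by 9: drop the bottom 9 bit(s), prepend 9 zero(s) on the left.
  010111011110011011101100  ->  keep [010111011110011], discard [011101100], prepend 000000000
= 000000000010111011110011

Answer: 000000000010111011110011 (12019)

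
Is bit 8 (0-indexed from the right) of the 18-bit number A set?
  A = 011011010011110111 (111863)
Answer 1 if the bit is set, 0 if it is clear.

Bit 8 is the 9th from the right.
  011011010011110111
           ^
That bit is 0.

Answer: 0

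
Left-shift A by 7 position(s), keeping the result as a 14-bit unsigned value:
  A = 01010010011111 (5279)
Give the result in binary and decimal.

Shift left by 7: drop the top 7 bit(s), append 7 zero(s) on the right.
  01010010011111  ->  discard [0101001], keep [0011111], append 0000000
= 00111110000000

Answer: 00111110000000 (3968)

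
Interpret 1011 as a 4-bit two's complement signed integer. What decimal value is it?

MSB is 1, so the value is negative. Find the magnitude:
1. Invert bits:  0100
2. Add 1:        0101  = 5
3. Apply sign:   -5

Answer: -5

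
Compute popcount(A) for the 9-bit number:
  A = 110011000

110011000
1-bits at positions (from bit 0 = LSB): 3, 4, 7, 8
Count = 4

Answer: 4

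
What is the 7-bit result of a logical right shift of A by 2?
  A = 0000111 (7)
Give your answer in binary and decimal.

Logical shift right by 2: drop the bottom 2 bit(s), prepend 2 zero(s) on the left.
  0000111  ->  keep [00001], discard [11], prepend 00
= 0000001

Answer: 0000001 (1)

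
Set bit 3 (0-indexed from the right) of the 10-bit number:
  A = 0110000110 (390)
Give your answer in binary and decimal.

Mask = 1 << 3 = 0000001000
Bit 3 of A is 0, so OR-ing with the mask flips it to 1.
  0110000110
| 0000001000
------------
  0110001110

Answer: 0110001110 (398)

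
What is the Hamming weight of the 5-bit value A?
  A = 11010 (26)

11010
1-bits at positions (from bit 0 = LSB): 1, 3, 4
Count = 3

Answer: 3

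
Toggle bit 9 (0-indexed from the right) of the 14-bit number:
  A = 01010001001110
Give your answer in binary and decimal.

Mask = 1 << 9 = 00001000000000
Bit 9 of A is 0; XOR with the mask flips it to 1.
  01010001001110
^ 00001000000000
----------------
  01011001001110

Answer: 01011001001110 (5710)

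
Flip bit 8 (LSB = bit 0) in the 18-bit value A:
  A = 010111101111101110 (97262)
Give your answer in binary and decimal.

Mask = 1 << 8 = 000000000100000000
Bit 8 of A is 1; XOR with the mask flips it to 0.
  010111101111101110
^ 000000000100000000
--------------------
  010111101011101110

Answer: 010111101011101110 (97006)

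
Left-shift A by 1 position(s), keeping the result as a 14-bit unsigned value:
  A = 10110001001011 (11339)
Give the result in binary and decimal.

Shift left by 1: drop the top 1 bit(s), append 1 zero(s) on the right.
  10110001001011  ->  discard [1], keep [0110001001011], append 0
= 01100010010110

Answer: 01100010010110 (6294)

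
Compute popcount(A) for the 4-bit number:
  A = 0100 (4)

0100
1-bits at positions (from bit 0 = LSB): 2
Count = 1

Answer: 1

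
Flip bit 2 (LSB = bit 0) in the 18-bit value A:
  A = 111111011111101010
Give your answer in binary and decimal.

Mask = 1 << 2 = 000000000000000100
Bit 2 of A is 0; XOR with the mask flips it to 1.
  111111011111101010
^ 000000000000000100
--------------------
  111111011111101110

Answer: 111111011111101110 (260078)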